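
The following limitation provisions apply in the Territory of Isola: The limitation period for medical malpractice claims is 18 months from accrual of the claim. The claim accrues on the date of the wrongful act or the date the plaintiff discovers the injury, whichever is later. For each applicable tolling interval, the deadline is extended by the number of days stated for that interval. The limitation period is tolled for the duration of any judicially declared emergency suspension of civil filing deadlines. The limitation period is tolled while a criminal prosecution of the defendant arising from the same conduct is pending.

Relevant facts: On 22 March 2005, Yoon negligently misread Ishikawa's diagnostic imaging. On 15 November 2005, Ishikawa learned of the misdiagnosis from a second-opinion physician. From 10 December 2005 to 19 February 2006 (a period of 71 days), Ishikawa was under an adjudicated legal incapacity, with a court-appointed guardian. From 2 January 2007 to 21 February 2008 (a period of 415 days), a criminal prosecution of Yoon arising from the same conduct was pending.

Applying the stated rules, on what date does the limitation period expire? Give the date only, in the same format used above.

Because discovery on 15 November 2005 post-dates the 22 March 2005 act, accrual under the later-of rule falls on 15 November 2005.
The untolled deadline — 18 months after 15 November 2005 — is 15 May 2007.
The pending criminal prosecution from 2 January 2007 to 21 February 2008 tolled the period for 415 days, extending the deadline to 3 July 2008.
Although the plaintiff's incapacity ran from 10 December 2005 to 19 February 2006, the stated rules do not make that a tolling event, so it is disregarded.

3 July 2008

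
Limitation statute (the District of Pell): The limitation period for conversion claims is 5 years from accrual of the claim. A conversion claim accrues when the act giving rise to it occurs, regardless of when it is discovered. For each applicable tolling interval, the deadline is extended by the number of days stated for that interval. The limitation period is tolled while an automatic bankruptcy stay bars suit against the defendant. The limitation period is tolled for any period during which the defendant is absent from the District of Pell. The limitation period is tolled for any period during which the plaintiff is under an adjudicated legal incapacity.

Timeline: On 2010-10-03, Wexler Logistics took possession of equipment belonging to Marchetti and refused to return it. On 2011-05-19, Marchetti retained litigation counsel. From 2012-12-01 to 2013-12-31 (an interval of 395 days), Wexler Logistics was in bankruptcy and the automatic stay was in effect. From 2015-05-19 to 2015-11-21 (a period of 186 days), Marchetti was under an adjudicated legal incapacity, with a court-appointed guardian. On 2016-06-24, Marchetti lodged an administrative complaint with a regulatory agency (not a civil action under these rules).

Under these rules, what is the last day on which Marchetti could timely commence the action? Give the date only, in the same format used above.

The claim accrued on 2010-10-03, when the wrongful act occurred.
The untolled deadline — 5 years after 2010-10-03 — is 2015-10-03.
The automatic bankruptcy stay from 2012-12-01 to 2013-12-31 tolled the period for 395 days, extending the deadline to 2016-11-01.
The period was tolled for 186 days by the plaintiff's legal incapacity (2015-05-19 to 2015-11-21), pushing the deadline to 2017-05-06.
The other events in the timeline have no effect on the limitation period under the stated rules.

2017-05-06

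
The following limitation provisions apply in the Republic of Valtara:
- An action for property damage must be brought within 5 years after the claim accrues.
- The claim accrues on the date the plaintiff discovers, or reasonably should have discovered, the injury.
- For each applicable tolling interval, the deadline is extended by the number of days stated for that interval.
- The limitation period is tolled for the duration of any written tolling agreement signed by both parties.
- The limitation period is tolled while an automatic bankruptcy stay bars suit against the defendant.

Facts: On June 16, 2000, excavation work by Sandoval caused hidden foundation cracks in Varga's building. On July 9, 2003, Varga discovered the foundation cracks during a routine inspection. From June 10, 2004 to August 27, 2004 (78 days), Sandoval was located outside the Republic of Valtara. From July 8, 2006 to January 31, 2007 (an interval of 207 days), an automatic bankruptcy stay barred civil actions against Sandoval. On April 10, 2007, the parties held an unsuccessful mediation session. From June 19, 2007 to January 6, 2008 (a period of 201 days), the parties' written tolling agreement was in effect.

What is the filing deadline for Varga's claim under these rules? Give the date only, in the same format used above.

August 21, 2009

Under the discovery rule, the claim accrued on July 9, 2003, when Varga discovered the injury — not on the June 16, 2000 date of the underlying act.
5 years from July 9, 2003 is July 9, 2008.
The automatic bankruptcy stay from July 8, 2006 to January 31, 2007 tolled the period for 207 days, extending the deadline to February 1, 2009.
The written tolling agreement from June 19, 2007 to January 6, 2008 tolled the period for 201 days, extending the deadline to August 21, 2009.
The defendant's absence from the jurisdiction from June 10, 2004 to August 27, 2004 does not toll the period, because no stated rule makes the defendant's absence a tolling event.
None of the other events listed affects the running of the period under the stated rules.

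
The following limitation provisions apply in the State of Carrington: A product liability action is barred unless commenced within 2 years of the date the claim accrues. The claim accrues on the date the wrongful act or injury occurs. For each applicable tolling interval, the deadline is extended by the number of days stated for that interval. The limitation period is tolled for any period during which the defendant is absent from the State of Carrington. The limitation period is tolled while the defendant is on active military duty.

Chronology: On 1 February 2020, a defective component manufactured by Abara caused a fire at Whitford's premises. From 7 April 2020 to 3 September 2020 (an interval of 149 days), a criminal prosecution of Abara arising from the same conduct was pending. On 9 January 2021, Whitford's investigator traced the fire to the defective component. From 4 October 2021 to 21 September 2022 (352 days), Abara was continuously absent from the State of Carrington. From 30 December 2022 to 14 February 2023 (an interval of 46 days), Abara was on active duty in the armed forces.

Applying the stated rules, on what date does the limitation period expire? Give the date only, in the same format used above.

6 March 2023

Because the rule ties accrual to occurrence, the claim accrued on 1 February 2020, not on the 9 January 2021 discovery date.
Adding the 2 years base period to 1 February 2020 gives a deadline of 1 February 2022, before any tolling.
The defendant's absence from the jurisdiction from 4 October 2021 to 21 September 2022 tolled the period for 352 days, extending the deadline to 19 January 2023.
The defendant's active military service from 30 December 2022 to 14 February 2023 tolled the period for 46 days, extending the deadline to 6 March 2023.
Although a criminal prosecution ran from 7 April 2020 to 3 September 2020, the stated rules do not make that a tolling event, so it is disregarded.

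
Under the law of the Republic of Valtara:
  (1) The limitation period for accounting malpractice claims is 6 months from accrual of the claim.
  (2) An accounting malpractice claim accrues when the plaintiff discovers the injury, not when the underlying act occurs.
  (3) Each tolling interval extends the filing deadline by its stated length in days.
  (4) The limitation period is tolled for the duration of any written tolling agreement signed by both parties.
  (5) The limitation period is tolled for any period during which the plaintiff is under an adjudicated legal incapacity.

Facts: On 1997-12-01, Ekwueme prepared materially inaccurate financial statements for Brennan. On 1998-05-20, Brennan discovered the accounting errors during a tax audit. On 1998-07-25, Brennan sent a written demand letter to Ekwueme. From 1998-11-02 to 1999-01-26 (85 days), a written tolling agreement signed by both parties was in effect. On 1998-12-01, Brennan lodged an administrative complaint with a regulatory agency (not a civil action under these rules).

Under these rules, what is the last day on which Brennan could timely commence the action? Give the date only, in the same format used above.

Accrual is tied to discovery, so the period began on 1998-05-20 rather than on 1997-12-01 when the act occurred.
6 months from 1998-05-20 is 1998-11-20.
The period was tolled for 85 days by the written tolling agreement (1998-11-02 to 1999-01-26), pushing the deadline to 1999-02-13.
The other events in the timeline have no effect on the limitation period under the stated rules.

1999-02-13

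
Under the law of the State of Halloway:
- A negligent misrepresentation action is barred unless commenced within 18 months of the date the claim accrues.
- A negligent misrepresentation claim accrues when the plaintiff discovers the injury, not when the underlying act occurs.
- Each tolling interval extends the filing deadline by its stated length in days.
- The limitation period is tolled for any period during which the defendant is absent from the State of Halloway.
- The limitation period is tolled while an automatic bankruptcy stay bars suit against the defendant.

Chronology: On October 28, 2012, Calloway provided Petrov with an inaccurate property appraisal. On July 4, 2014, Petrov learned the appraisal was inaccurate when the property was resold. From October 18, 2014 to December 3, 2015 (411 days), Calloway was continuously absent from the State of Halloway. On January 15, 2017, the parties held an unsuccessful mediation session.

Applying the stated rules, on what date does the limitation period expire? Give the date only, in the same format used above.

February 18, 2017

Accrual is tied to discovery, so the period began on July 4, 2014 rather than on October 28, 2012 when the act occurred.
The untolled deadline — 18 months after July 4, 2014 — is January 4, 2016.
The defendant's absence from the jurisdiction from October 18, 2014 to December 3, 2015 tolled the period for 411 days, extending the deadline to February 18, 2017.
Nothing else in the chronology tolls or restarts the period.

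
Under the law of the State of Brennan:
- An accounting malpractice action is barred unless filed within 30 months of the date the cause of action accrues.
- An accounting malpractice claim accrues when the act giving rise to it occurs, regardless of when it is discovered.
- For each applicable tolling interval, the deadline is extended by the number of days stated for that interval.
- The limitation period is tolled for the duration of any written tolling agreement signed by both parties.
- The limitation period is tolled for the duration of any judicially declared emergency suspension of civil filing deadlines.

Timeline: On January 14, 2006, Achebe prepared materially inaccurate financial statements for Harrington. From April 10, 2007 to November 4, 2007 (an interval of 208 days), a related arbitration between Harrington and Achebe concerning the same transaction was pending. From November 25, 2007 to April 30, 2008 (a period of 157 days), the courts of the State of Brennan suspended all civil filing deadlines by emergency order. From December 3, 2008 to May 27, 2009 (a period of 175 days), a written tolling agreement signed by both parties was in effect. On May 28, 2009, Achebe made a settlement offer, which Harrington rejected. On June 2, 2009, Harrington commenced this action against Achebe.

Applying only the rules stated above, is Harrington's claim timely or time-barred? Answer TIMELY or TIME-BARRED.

TIMELY

The cause of action accrued on January 14, 2006, the date of the act.
Adding the 30 months base period to January 14, 2006 gives a deadline of July 14, 2008, before any tolling.
The emergency suspension of filing deadlines from November 25, 2007 to April 30, 2008 tolled the period for 157 days, extending the deadline to December 18, 2008.
The period was tolled for 175 days by the written tolling agreement (December 3, 2008 to May 27, 2009), pushing the deadline to June 11, 2009.
No stated provision tolls the period for a pending arbitration, so the interval from April 10, 2007 to November 4, 2007 has no effect on the deadline.
Nothing else in the chronology tolls or restarts the period.
Filing on June 2, 2009 beat the June 11, 2009 deadline — the action is timely.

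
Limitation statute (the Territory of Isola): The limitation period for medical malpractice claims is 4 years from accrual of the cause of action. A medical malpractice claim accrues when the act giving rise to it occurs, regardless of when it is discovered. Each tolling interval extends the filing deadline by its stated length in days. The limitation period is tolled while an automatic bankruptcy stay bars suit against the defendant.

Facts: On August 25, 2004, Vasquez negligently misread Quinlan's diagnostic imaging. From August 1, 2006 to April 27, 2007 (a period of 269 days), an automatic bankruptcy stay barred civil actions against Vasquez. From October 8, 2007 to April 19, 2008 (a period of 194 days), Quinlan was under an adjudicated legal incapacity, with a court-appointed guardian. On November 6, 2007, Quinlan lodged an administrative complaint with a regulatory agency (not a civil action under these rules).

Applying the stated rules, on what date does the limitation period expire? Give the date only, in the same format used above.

May 21, 2009

The limitation period began to run on August 25, 2004.
4 years from August 25, 2004 is August 25, 2008.
The period was tolled for 269 days by the automatic bankruptcy stay (August 1, 2006 to April 27, 2007), pushing the deadline to May 21, 2009.
No stated provision tolls the period for the plaintiff's incapacity, so the interval from October 8, 2007 to April 19, 2008 has no effect on the deadline.
The other events in the timeline have no effect on the limitation period under the stated rules.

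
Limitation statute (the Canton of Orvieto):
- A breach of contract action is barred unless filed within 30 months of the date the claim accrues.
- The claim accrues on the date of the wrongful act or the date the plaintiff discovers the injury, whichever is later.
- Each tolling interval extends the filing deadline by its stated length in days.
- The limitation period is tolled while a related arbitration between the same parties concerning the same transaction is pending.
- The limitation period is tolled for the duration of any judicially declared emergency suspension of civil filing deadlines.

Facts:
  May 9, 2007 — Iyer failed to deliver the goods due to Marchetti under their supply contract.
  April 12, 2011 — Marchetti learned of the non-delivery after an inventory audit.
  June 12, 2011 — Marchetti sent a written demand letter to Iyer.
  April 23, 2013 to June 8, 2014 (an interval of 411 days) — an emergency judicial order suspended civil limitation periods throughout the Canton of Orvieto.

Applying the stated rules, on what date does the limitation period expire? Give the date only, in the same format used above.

November 27, 2014

Taking the later of the act (May 9, 2007) and discovery (April 12, 2011), the claim accrued on April 12, 2011.
30 months from April 12, 2011 is October 12, 2013.
The period was tolled for 411 days by the emergency suspension of filing deadlines (April 23, 2013 to June 8, 2014), pushing the deadline to November 27, 2014.
None of the other events listed affects the running of the period under the stated rules.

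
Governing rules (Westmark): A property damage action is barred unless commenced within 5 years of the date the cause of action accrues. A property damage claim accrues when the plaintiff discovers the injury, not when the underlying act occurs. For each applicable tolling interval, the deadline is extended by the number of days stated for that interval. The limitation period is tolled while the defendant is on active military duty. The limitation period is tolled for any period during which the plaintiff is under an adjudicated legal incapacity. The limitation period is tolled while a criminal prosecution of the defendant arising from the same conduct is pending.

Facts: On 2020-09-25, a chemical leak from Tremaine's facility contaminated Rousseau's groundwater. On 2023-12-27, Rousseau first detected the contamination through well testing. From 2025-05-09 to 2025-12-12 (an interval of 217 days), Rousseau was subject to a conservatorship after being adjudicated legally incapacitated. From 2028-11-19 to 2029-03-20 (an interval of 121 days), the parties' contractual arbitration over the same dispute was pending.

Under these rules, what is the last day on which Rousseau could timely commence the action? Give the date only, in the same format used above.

2029-08-01

Under the discovery rule, the claim accrued on 2023-12-27, when Rousseau discovered the injury — not on the 2020-09-25 date of the underlying act.
Adding the 5 years base period to 2023-12-27 gives a deadline of 2028-12-27, before any tolling.
The plaintiff's legal incapacity from 2025-05-09 to 2025-12-12 tolled the period for 217 days, extending the deadline to 2029-08-01.
No stated provision tolls the period for a pending arbitration, so the interval from 2028-11-19 to 2029-03-20 has no effect on the deadline.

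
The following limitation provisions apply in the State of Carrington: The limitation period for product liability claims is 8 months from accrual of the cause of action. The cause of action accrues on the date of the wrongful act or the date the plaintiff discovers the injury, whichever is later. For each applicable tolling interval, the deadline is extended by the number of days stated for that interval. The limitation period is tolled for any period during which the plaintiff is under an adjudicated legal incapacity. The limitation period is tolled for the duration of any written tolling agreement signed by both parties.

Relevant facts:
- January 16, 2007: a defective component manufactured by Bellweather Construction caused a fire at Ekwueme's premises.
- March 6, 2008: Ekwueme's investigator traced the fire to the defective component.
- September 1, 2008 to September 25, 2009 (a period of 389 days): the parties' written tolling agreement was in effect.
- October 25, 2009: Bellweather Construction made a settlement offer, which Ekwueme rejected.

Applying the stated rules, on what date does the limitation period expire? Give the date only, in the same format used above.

Taking the later of the act (January 16, 2007) and discovery (March 6, 2008), the claim accrued on March 6, 2008.
8 months from March 6, 2008 is November 6, 2008.
The written tolling agreement from September 1, 2008 to September 25, 2009 tolled the period for 389 days, extending the deadline to November 30, 2009.
Nothing else in the chronology tolls or restarts the period.

November 30, 2009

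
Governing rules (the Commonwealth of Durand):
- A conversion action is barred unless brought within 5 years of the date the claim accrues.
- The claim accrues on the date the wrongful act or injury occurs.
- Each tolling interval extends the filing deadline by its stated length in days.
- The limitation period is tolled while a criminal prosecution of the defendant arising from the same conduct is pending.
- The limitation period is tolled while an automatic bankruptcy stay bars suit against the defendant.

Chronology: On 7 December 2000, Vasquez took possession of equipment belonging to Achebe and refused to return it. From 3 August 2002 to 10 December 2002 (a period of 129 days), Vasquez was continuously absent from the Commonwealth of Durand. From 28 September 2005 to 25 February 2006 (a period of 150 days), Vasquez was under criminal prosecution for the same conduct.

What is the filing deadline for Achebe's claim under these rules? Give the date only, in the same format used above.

6 May 2006

The claim accrued on 7 December 2000, the date of the act.
The untolled deadline — 5 years after 7 December 2000 — is 7 December 2005.
The period was tolled for 150 days by the pending criminal prosecution (28 September 2005 to 25 February 2006), pushing the deadline to 6 May 2006.
The defendant's absence from the jurisdiction from 3 August 2002 to 10 December 2002 does not toll the period, because no stated rule makes the defendant's absence a tolling event.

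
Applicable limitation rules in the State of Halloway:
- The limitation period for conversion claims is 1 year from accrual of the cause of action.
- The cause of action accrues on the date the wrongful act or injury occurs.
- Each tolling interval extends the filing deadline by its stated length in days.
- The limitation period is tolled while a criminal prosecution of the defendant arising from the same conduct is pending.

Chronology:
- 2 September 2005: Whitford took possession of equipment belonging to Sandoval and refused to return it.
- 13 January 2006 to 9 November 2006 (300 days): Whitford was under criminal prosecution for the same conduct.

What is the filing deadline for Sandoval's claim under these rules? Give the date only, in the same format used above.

29 June 2007

The cause of action accrued on 2 September 2005, the date of the act.
1 year from 2 September 2005 is 2 September 2006.
Because the pending criminal prosecution ran from 13 January 2006 to 9 November 2006, the deadline is extended by 300 days to 29 June 2007.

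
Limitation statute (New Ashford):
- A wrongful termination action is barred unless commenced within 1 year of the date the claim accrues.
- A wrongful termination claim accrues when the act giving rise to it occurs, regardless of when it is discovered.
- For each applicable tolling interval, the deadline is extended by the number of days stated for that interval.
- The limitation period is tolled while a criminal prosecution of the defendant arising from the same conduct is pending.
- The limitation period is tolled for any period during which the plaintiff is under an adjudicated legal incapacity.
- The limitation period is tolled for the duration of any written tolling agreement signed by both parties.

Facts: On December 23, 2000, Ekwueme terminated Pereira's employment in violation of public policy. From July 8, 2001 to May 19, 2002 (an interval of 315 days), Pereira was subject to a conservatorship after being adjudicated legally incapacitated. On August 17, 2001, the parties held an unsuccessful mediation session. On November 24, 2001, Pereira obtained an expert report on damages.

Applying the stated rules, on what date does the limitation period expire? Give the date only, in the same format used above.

November 3, 2002

The claim accrued on December 23, 2000, when the wrongful act occurred.
1 year from December 23, 2000 is December 23, 2001.
The period was tolled for 315 days by the plaintiff's legal incapacity (July 8, 2001 to May 19, 2002), pushing the deadline to November 3, 2002.
The other events in the timeline have no effect on the limitation period under the stated rules.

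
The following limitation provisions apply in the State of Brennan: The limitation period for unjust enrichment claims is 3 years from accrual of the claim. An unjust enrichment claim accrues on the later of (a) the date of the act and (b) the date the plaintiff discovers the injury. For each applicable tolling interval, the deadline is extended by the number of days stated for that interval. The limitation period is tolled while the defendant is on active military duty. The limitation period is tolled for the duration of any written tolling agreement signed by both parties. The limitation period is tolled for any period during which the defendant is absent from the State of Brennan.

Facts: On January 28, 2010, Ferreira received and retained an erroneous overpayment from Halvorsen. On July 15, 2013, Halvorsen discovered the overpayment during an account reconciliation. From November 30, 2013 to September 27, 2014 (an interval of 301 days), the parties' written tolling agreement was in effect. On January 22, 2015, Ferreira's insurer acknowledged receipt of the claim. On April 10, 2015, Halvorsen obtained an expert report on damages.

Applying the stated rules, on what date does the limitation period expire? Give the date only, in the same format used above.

May 12, 2017

The claim accrued on July 15, 2013 — the later of the January 28, 2010 act and the July 15, 2013 discovery.
Adding the 3 years base period to July 15, 2013 gives a deadline of July 15, 2016, before any tolling.
Because the written tolling agreement ran from November 30, 2013 to September 27, 2014, the deadline is extended by 301 days to May 12, 2017.
None of the other events listed affects the running of the period under the stated rules.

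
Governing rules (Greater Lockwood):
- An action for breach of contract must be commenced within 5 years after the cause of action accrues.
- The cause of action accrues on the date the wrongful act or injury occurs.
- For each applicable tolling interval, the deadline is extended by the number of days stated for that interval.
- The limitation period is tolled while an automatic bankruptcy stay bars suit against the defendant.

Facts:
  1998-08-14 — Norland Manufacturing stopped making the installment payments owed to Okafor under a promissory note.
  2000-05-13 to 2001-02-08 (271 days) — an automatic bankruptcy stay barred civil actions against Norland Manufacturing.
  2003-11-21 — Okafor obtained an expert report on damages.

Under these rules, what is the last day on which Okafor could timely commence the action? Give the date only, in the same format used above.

2004-05-11

The limitation period began to run on 1998-08-14.
5 years from 1998-08-14 is 2003-08-14.
The period was tolled for 271 days by the automatic bankruptcy stay (2000-05-13 to 2001-02-08), pushing the deadline to 2004-05-11.
The other events in the timeline have no effect on the limitation period under the stated rules.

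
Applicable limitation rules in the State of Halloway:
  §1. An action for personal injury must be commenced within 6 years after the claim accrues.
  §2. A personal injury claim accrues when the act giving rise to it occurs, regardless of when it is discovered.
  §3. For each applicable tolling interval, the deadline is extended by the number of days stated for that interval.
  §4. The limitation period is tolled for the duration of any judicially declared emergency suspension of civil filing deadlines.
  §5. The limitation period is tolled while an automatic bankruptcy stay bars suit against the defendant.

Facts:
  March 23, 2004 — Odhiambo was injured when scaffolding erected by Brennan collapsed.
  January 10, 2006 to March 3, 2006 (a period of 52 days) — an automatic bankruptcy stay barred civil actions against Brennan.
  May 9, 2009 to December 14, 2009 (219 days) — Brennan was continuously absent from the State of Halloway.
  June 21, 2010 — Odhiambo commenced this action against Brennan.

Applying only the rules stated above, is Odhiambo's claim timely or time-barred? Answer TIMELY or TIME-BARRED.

The claim accrued on March 23, 2004, the date of the act.
Adding the 6 years base period to March 23, 2004 gives a deadline of March 23, 2010, before any tolling.
Because the automatic bankruptcy stay ran from January 10, 2006 to March 3, 2006, the deadline is extended by 52 days to May 14, 2010.
The defendant's absence from the jurisdiction from May 9, 2009 to December 14, 2009 does not toll the period, because no stated rule makes the defendant's absence a tolling event.
Odhiambo filed on June 21, 2010, after the May 14, 2010 deadline, so the action is time-barred.

TIME-BARRED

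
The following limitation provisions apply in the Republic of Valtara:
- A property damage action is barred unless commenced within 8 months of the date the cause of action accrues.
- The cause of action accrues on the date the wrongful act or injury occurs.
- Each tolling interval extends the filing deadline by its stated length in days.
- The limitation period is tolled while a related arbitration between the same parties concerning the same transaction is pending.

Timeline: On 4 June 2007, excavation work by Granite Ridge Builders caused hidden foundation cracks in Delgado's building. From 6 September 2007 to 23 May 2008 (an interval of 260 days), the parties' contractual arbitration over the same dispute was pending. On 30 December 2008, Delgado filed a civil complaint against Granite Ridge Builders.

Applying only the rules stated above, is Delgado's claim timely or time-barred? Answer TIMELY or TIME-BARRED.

The claim accrued on 4 June 2007, when the wrongful act occurred.
Adding the 8 months base period to 4 June 2007 gives a deadline of 4 February 2008, before any tolling.
Because the pending related arbitration ran from 6 September 2007 to 23 May 2008, the deadline is extended by 260 days to 21 October 2008.
Filing on 30 December 2008 missed the 21 October 2008 deadline — the action is time-barred.

TIME-BARRED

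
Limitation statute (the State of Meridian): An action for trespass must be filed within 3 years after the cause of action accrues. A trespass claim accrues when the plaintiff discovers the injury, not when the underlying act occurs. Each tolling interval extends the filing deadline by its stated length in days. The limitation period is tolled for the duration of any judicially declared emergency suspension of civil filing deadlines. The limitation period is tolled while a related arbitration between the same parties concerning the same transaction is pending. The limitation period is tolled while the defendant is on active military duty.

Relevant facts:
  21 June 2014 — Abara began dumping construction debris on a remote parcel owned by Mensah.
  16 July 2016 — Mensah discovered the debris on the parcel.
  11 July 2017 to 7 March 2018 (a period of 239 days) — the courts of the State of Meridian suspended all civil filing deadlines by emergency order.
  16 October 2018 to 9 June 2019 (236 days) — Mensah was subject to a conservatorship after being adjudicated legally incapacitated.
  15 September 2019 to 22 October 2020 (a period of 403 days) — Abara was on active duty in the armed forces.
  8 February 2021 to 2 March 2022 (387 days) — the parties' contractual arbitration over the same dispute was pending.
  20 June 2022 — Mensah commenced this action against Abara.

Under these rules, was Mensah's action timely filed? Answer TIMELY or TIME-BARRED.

Accrual is tied to discovery, so the period began on 16 July 2016 rather than on 21 June 2014 when the act occurred.
The untolled deadline — 3 years after 16 July 2016 — is 16 July 2019.
Because the emergency suspension of filing deadlines ran from 11 July 2017 to 7 March 2018, the deadline is extended by 239 days to 11 March 2020.
The defendant's active military service from 15 September 2019 to 22 October 2020 tolled the period for 403 days, extending the deadline to 18 April 2021.
Because the pending related arbitration ran from 8 February 2021 to 2 March 2022, the deadline is extended by 387 days to 10 May 2022.
Although the plaintiff's incapacity ran from 16 October 2018 to 9 June 2019, the stated rules do not make that a tolling event, so it is disregarded.
Mensah filed on 20 June 2022, after the 10 May 2022 deadline, so the action is time-barred.

TIME-BARRED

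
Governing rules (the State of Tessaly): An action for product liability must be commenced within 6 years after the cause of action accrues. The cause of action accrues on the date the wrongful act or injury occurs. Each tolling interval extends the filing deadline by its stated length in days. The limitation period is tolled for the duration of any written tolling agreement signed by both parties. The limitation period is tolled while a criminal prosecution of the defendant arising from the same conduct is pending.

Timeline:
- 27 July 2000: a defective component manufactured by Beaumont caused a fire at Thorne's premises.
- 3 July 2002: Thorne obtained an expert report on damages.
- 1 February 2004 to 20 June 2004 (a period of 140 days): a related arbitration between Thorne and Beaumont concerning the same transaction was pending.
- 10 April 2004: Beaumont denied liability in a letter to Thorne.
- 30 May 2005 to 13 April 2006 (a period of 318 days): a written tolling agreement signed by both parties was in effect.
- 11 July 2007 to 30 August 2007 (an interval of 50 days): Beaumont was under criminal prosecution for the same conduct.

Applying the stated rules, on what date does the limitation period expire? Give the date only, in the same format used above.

The cause of action accrued on 27 July 2000, the date of the act.
The untolled deadline — 6 years after 27 July 2000 — is 27 July 2006.
The written tolling agreement from 30 May 2005 to 13 April 2006 tolled the period for 318 days, extending the deadline to 10 June 2007.
The pending criminal prosecution starting 11 July 2007 came too late — the period had run on 10 June 2007 — and so does not extend the deadline.
No stated provision tolls the period for a pending arbitration, so the interval from 1 February 2004 to 20 June 2004 has no effect on the deadline.
The other events in the timeline have no effect on the limitation period under the stated rules.

10 June 2007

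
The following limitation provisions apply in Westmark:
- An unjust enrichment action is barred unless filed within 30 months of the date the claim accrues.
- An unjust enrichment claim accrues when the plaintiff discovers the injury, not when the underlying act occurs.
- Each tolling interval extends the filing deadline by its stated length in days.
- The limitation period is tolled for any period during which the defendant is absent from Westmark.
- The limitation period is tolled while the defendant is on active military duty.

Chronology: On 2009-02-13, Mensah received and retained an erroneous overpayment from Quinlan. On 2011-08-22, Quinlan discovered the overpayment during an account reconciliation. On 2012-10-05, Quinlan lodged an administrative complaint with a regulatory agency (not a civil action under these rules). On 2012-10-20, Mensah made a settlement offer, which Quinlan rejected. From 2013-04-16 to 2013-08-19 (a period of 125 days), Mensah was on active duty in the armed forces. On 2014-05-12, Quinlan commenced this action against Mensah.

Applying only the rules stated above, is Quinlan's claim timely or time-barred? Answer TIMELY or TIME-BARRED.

TIMELY

Under the discovery rule, the claim accrued on 2011-08-22, when Quinlan discovered the injury — not on the 2009-02-13 date of the underlying act.
30 months from 2011-08-22 is 2014-02-22.
The period was tolled for 125 days by the defendant's active military service (2013-04-16 to 2013-08-19), pushing the deadline to 2014-06-27.
None of the other events listed affects the running of the period under the stated rules.
The 2014-05-12 filing precedes the 2014-06-27 deadline; the claim is timely.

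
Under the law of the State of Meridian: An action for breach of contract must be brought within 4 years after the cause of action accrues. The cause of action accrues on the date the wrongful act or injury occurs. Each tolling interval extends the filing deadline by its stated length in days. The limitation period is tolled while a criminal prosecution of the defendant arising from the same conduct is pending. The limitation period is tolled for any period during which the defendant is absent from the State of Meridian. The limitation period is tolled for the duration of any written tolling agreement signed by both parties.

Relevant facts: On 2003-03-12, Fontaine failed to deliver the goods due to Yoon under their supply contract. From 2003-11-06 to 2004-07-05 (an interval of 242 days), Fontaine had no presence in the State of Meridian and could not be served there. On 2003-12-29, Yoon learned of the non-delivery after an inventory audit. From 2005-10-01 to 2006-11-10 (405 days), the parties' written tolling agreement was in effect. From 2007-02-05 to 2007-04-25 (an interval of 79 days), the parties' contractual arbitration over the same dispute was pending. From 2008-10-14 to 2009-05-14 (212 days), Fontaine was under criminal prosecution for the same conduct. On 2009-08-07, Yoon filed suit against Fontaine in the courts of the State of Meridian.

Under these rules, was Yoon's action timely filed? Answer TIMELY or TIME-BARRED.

Accrual is governed by the date of the act, so the period began to run on 2003-03-12; the later discovery on 2003-12-29 is irrelevant under the stated rule.
4 years from 2003-03-12 is 2007-03-12.
The defendant's absence from the jurisdiction from 2003-11-06 to 2004-07-05 tolled the period for 242 days, extending the deadline to 2007-11-09.
Because the written tolling agreement ran from 2005-10-01 to 2006-11-10, the deadline is extended by 405 days to 2008-12-18.
The period was tolled for 212 days by the pending criminal prosecution (2008-10-14 to 2009-05-14), pushing the deadline to 2009-07-18.
Although a pending arbitration ran from 2007-02-05 to 2007-04-25, the stated rules do not make that a tolling event, so it is disregarded.
Yoon filed on 2009-08-07, after the 2009-07-18 deadline, so the action is time-barred.

TIME-BARRED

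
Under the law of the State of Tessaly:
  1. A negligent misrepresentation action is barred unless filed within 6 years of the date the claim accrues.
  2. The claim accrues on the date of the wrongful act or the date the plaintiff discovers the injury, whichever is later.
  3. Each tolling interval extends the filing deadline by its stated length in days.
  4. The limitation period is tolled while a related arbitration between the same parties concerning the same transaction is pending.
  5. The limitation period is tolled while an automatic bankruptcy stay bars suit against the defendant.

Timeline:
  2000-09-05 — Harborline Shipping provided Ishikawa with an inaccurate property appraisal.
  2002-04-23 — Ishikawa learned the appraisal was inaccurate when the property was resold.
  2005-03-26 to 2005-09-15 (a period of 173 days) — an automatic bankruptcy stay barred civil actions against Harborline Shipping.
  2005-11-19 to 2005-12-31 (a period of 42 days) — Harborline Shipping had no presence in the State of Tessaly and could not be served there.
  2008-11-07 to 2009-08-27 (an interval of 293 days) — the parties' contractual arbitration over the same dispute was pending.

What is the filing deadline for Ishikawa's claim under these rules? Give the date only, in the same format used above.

2008-10-13

Because discovery on 2002-04-23 post-dates the 2000-09-05 act, accrual under the later-of rule falls on 2002-04-23.
6 years from 2002-04-23 is 2008-04-23.
Because the automatic bankruptcy stay ran from 2005-03-26 to 2005-09-15, the deadline is extended by 173 days to 2008-10-13.
The pending related arbitration starting 2008-11-07 came too late — the period had run on 2008-10-13 — and so does not extend the deadline.
No stated provision tolls the period for the defendant's absence, so the interval from 2005-11-19 to 2005-12-31 has no effect on the deadline.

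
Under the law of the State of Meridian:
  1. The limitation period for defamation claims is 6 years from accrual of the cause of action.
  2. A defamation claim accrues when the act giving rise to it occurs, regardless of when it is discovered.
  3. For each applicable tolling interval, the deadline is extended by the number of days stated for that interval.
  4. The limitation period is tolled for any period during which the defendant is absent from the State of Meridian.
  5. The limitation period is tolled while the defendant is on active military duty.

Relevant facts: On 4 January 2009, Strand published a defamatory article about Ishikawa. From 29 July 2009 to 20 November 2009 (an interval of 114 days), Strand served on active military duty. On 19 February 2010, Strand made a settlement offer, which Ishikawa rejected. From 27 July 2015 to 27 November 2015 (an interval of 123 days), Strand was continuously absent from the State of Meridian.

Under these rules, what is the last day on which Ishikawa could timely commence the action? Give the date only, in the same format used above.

28 April 2015

The limitation period began to run on 4 January 2009.
Adding the 6 years base period to 4 January 2009 gives a deadline of 4 January 2015, before any tolling.
Because the defendant's active military service ran from 29 July 2009 to 20 November 2009, the deadline is extended by 114 days to 28 April 2015.
The defendant's absence from the jurisdiction from 27 July 2015 to 27 November 2015 began after the period had already run on 28 April 2015, so it has no tolling effect.
Nothing else in the chronology tolls or restarts the period.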